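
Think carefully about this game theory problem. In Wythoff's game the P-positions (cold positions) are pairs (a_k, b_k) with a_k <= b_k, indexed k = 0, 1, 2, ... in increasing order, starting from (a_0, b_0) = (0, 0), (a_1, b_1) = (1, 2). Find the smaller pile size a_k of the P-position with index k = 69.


By Wythoff's theorem, a_k = floor(k * phi) and b_k = floor(k * phi^2) = a_k + k, where phi = (1 + sqrt(5))/2 is the golden ratio.
phi = (1 + sqrt(5))/2 = 1.618034
k = 69
k * phi = 69 * 1.618034 = 111.644345
a_69 = floor(k * phi) = 111

111


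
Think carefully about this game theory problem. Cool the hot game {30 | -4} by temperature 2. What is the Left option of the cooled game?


Original game: {30 | -4} (a switch {a | b} with a > b).
Cooling by t (for t below the temperature (a - b)/2 = 17) taxes each move by t: {a | b} cooled by t is {a - t | b + t}.
Cooling amount: t = 2
Cooled Left option: 30 - 2 = 28
Cooled Right option: -4 + 2 = -2
Cooled game: {28 | -2}
Left option = 28

28


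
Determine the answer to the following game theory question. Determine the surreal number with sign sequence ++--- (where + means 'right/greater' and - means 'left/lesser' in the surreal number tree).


Sign expansion: ++---
Rule: track bounds (lo, hi), initially (-inf, +inf). On '+', the current value becomes lo and we move to the simplest number in (value, hi): value + 1 if hi = +inf, otherwise the midpoint (value + hi)/2. On '-', the current value becomes hi and we move to value - 1 if lo = -inf, otherwise the midpoint (lo + value)/2.
Start at 0.
Step 1: sign = +, move right. Bounds: (0, +inf). Value = 1
Step 2: sign = +, move right. Bounds: (1, +inf). Value = 2
Step 3: sign = -, move left. Bounds: (1, 2). Value = 3/2
Step 4: sign = -, move left. Bounds: (1, 3/2). Value = 5/4
Step 5: sign = -, move left. Bounds: (1, 5/4). Value = 9/8
The surreal number with sign expansion ++--- is 9/8.

9/8


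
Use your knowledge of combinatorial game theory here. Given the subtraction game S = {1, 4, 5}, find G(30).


The subtraction set is S = {1, 4, 5}.
G(k) = mex{ G(k - s) : s in S, s <= k }. We compute iteratively: G(0) = 0.
G(1) = mex({0}) = 1
G(2) = mex({1}) = 0
G(3) = mex({0}) = 1
G(4) = mex({0, 1}) = 2
G(5) = mex({0, 1, 2}) = 3
G(6) = mex({0, 1, 3}) = 2
G(7) = mex({0, 1, 2}) = 3
G(8) = mex({1, 2, 3}) = 0
G(9) = mex({0, 2, 3}) = 1
G(10) = mex({1, 2, 3}) = 0
G(11) = mex({0, 2, 3}) = 1
G(12) = mex({0, 1, 3}) = 2
Observe that G(8)..G(12) = 0, 1, 0, 1, 2 repeats G(0)..G(4) = 0, 1, 0, 1, 2.
For k >= max(S) = 5, G(k) is determined by the previous 5 values G(k-5)..G(k-1); a window of 5 consecutive values has recurred shifted by 8, so by induction G(k + 8) = G(k) for all k >= 0: the sequence is periodic from the start with period 8.
One period: G(0..7) = 0, 1, 0, 1, 2, 3, 2, 3.
30 mod 8 = 6, so G(30) = G(6) = 2.

2


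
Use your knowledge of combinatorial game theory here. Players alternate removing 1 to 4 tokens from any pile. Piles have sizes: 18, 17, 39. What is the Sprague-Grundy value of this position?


Subtraction set: {1, 2, 3, 4}
For this subtraction set, G(n) = n mod 5 (period = max + 1 = 5).
Pile 1 (size 18): G(18) = 18 mod 5 = 3
Pile 2 (size 17): G(17) = 17 mod 5 = 2
Pile 3 (size 39): G(39) = 39 mod 5 = 4
Total Grundy value = XOR of all: 3 XOR 2 XOR 4 = 5

5


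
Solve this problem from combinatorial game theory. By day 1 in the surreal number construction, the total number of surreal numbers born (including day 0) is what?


Day 0: {|} = 0 is born. Count = 1.
Day n: the number of surreal numbers born by day n is 2^(n+1) - 1.
By day 0: 2^1 - 1 = 1
By day 1: 2^2 - 1 = 3
By day 1: 3 surreal numbers.

3


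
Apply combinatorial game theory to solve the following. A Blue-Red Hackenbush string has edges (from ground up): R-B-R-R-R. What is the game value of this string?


Edges (from ground): R-B-R-R-R
By Berlekamp's sign-expansion rule, a Blue-Red Hackenbush stalk has the value of the surreal number whose sign sequence is the edge sequence with B -> + and R -> -.
Sign sequence: -+---
Trace the sign expansion in the surreal number tree, starting from 0:
Edge 1: R (sign -) -> bounds (-inf, 0), value = -1
Edge 2: B (sign +) -> bounds (-1, 0), value = -1/2
Edge 3: R (sign -) -> bounds (-1, -1/2), value = -3/4
Edge 4: R (sign -) -> bounds (-1, -3/4), value = -7/8
Edge 5: R (sign -) -> bounds (-1, -7/8), value = -15/16
Game value = -15/16

-15/16


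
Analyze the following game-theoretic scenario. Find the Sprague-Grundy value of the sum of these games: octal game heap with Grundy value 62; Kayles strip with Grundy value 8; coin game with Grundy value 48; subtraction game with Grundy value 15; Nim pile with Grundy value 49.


By the Sprague-Grundy theorem, the Grundy value of a sum of games is the XOR of individual Grundy values.
octal game heap: Grundy value = 62. Running XOR: 0 XOR 62 = 62
Kayles strip: Grundy value = 8. Running XOR: 62 XOR 8 = 54
coin game: Grundy value = 48. Running XOR: 54 XOR 48 = 6
subtraction game: Grundy value = 15. Running XOR: 6 XOR 15 = 9
Nim pile: Grundy value = 49. Running XOR: 9 XOR 49 = 56
The combined Grundy value is 56.

56


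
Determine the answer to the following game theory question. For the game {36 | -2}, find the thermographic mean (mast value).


Game = {36 | -2}, a switch {a | b} with numbers a > b.
Its thermograph has left wall a - t and right wall b + t, which meet at t = (a - b)/2, where both equal (a + b)/2. So the mast (mean value) is at (a + b)/2.
Mean = (36 + (-2))/2 = 34/2 = 17

17


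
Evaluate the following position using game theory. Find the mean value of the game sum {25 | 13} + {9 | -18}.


G1 = {25 | 13}, G2 = {9 | -18}
Each is a switch {a | b} with numbers a > b; its mean value is (a + b)/2, and mean value is additive over game sums: m(G1 + G2) = m(G1) + m(G2).
Mean of G1 = (25 + (13))/2 = 38/2 = 19
Mean of G2 = (9 + (-18))/2 = -9/2 = -9/2
Mean of G1 + G2 = 19 + -9/2 = 29/2

29/2


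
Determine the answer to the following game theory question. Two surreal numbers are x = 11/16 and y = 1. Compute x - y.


x = 11/16, y = 1
Converting to common denominator: 16
x = 11/16, y = 16/16
x - y = 11/16 - 1 = -5/16

-5/16


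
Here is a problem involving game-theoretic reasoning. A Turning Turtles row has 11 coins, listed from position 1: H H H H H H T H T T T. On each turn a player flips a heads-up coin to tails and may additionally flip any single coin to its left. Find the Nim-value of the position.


Coins: H H H H H H T H T T T
Key fact: a single head at position k behaves exactly like a Nim heap of size k (turning it to T and optionally flipping a coin at j < k corresponds to moving the heap from k to j, or to 0), and heads combine as a disjunctive sum (two heads at the same place would cancel, matching j XOR j = 0). So the Nim-value is the XOR of the 1-indexed positions of the heads.
Face-up positions (1-indexed): [1, 2, 3, 4, 5, 6, 8]
XOR 0 with 1: 0 XOR 1 = 1
XOR 1 with 2: 1 XOR 2 = 3
XOR 3 with 3: 3 XOR 3 = 0
XOR 0 with 4: 0 XOR 4 = 4
XOR 4 with 5: 4 XOR 5 = 1
XOR 1 with 6: 1 XOR 6 = 7
XOR 7 with 8: 7 XOR 8 = 15
Nim-value = 15

15


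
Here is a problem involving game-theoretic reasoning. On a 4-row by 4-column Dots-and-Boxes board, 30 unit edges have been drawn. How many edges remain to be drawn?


Grid: 4 x 4 boxes, i.e. 5 rows and 5 columns of dots.
Horizontal edges: (rows + 1) * cols = 5 * 4 = 20
Vertical edges: rows * (cols + 1) = 4 * 5 = 20
Total edges: 20 + 20 = 40
Edges drawn: 30
Remaining: 40 - 30 = 10

10


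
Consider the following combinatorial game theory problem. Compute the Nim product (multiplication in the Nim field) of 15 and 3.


Nim multiplication is bilinear over XOR: (u XOR v) * w = (u*w) XOR (v*w).
So we split each operand into its bit components and XOR the pairwise Nim products.
15 = 1 + 2 + 4 + 8 (as XOR of powers of 2).
3 = 1 + 2 (as XOR of powers of 2).
Using the standard Nim-product table on single bits:
  2*2 = 3,   2*4 = 8,   2*8 = 12,
  4*4 = 6,   4*8 = 11,  8*8 = 13,
and  1*x = x (identity), k*l = l*k (commutative).
Pairwise Nim products:
  1 * 1 = 1
  1 * 2 = 2
  2 * 1 = 2
  2 * 2 = 3
  4 * 1 = 4
  4 * 2 = 8
  8 * 1 = 8
  8 * 2 = 12
XOR them: 1 XOR 2 XOR 2 XOR 3 XOR 4 XOR 8 XOR 8 XOR 12 = 10.
Result: 15 * 3 = 10 (in Nim).

10


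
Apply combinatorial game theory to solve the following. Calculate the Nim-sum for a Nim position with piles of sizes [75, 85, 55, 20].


We need the XOR (exclusive or) of all pile sizes.
After XOR-ing pile 1 (size 75): 0 XOR 75 = 75
After XOR-ing pile 2 (size 85): 75 XOR 85 = 30
After XOR-ing pile 3 (size 55): 30 XOR 55 = 41
After XOR-ing pile 4 (size 20): 41 XOR 20 = 61
The Nim-value of this position is 61.

61


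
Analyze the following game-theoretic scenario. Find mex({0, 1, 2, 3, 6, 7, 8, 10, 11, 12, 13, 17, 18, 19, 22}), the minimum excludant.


Set = {0, 1, 2, 3, 6, 7, 8, 10, 11, 12, 13, 17, 18, 19, 22}
0 is in the set.
1 is in the set.
2 is in the set.
3 is in the set.
4 is NOT in the set. This is the mex.
mex = 4

4


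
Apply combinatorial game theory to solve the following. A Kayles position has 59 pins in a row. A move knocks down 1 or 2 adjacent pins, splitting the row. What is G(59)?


Kayles: a move removes 1 or 2 adjacent pins from a contiguous row.
Removing pins from a row of k leaves two independent rows (a, b) with a + b = k - 1 (one pin) or a + b = k - 2 (two pins); an end removal gives a = 0.
By Sprague-Grundy, G(k) = mex{ G(a) XOR G(b) } over all these splits. G(0) = 0.
G(1): splits (0,0):0^0=0 -> mex({0}) = 1
G(2): splits (0,1):0^1=1 (0,0):0^0=0 -> mex({0, 1}) = 2
G(3): splits (0,2):0^2=2 (1,1):1^1=0 (0,1):0^1=1 -> mex({0, 1, 2}) = 3
G(4): splits (0,3):0^3=3 (1,2):1^2=3 (0,2):0^2=2 (1,1):1^1=0 -> mex({0, 2, 3}) = 1
G(5): splits (0,4):0^1=1 (1,3):1^3=2 (2,2):2^2=0 (0,3):0^3=3 (1,2):1^2=3 -> mex({0, 1, 2, 3}) = 4
G(6) = mex({0, 1, 2, 4}) = 3
G(7) = mex({0, 1, 3, 4, 5}) = 2
G(8) = mex({0, 2, 3, 5, 6}) = 1
G(9) = mex({0, 1, 2, 3, 6, 7}) = 4
G(10) = mex({0, 1, 3, 4, 5, 7}) = 2
G(11) = mex({0, 1, 2, 3, 4, 5}) = 6
G(12) = mex({0, 1, 2, 3, 5, 6, 7}) = 4
G(13) = mex({0, 2, 3, 4, 6, 7}) = 1
G(14) = mex({0, 1, 4, 5, 6, 7}) = 2
G(15) = mex({0, 1, 2, 3, 4, 5, 6}) = 7
G(16) = mex({0, 2, 3, 5, 6, 7}) = 1
G(17) = mex({0, 1, 2, 3, 5, 6, 7}) = 4
G(18) = mex({0, 1, 2, 4, 5, 6}) = 3
G(19) = mex({0, 1, 3, 4, 5, 7}) = 2
G(20) = mex({0, 2, 3, 4, 5, 6, 7}) = 1
G(21) = mex({0, 1, 2, 3, 5, 6, 7}) = 4
G(22) = mex({0, 1, 2, 3, 4, 5, 7}) = 6
G(23) = mex({0, 1, 2, 3, 4, 5, 6}) = 7
G(24) = mex({0, 1, 2, 3, 5, 6, 7}) = 4
G(25) = mex({0, 2, 3, 4, 6, 7}) = 1
G(26) = mex({0, 1, 3, 4, 5, 6, 7}) = 2
G(27) = mex({0, 1, 2, 3, 4, 5, 6, 7}) = 8
G(28) = mex({0, 1, 2, 3, 4, 6, 7, 8}) = 5
G(29) = mex({0, 1, 2, 3, 5, 6, 7, 8, 9}) = 4
G(30) = mex({0, 1, 2, 3, 4, 5, 6, 9, 10}) = 7
G(31) = mex({0, 1, 3, 4, 5, 7, 10, 11}) = 2
G(32) = mex({0, 2, 3, 4, 5, 6, 7, 9, 11}) = 1
G(33) = mex({0, 1, 2, 3, 4, 5, 6, 7, 9, 12}) = 8
G(34) = mex({0, 1, 2, 3, 4, 5, 7, 8, 11, 12}) = 6
G(35) = mex({0, 1, 2, 3, 4, 5, 6, 8, 9, 10, 11}) = 7
G(36) = mex({0, 1, 2, 3, 5, 6, 7, 9, 10}) = 4
G(37) = mex({0, 2, 3, 4, 6, 7, 9, 10, 11, 12}) = 1
G(38) = mex({0, 1, 3, 4, 5, 6, 7, 9, 10, 11, 12}) = 2
G(39) = mex({0, 1, 2, 4, 5, 6, 7, 9, 10, 12, 14}) = 3
G(40) = mex({0, 2, 3, 4, 6, 7, 11, 12, 14}) = 1
G(41) = mex({0, 1, 2, 3, 5, 6, 7, 9, 10, 11, 12}) = 4
G(42) = mex({0, 1, 2, 3, 4, 5, 6, 9, 10}) = 7
G(43) = mex({0, 1, 3, 4, 5, 7, 9, 10, 12, 15}) = 2
G(44) = mex({0, 2, 3, 4, 5, 6, 7, 9, 10, 12, 15}) = 1
G(45) = mex({0, 1, 2, 3, 4, 5, 6, 7, 9, 10, 12, 14}) = 8
G(46) = mex({0, 1, 3, 4, 5, 7, 8, 11, 12, 14}) = 2
G(47) = mex({0, 1, 2, 3, 4, 5, 6, 8, 9, 10, 11, 12}) = 7
G(48) = mex({0, 1, 2, 3, 5, 6, 7, 9, 10}) = 4
G(49) = mex({0, 2, 3, 4, 6, 7, 9, 10, 11, 12, 15}) = 1
G(50) = mex({0, 1, 4, 5, 6, 7, 9, 11, 12, 14, 15}) = 2
G(51) = mex({0, 1, 2, 3, 4, 5, 6, 7, 9, 12, 14, 15}) = 8
G(52) = mex({0, 2, 3, 4, 5, 6, 7, 8, 11, 12, 15}) = 1
G(53) = mex({0, 1, 2, 3, 5, 6, 7, 8, 9, 10, 11, 12}) = 4
G(54) = mex({0, 1, 2, 3, 4, 5, 6, 9, 10}) = 7
G(55) = mex({0, 1, 3, 4, 5, 7, 9, 10, 11, 12}) = 2
G(56) = mex({0, 2, 3, 4, 5, 6, 7, 9, 10, 11, 12, 13, 14}) = 1
G(57) = mex({0, 1, 2, 3, 5, 6, 7, 9, 10, 12, 13, 14, 15}) = 4
G(58) = mex({0, 1, 3, 4, 5, 7, 11, 12, 14, 15}) = 2
G(59) = mex({0, 1, 2, 3, 4, 5, 6, 9, 10, 11, 12, 15}) = 7
Therefore G(59) = 7.

7


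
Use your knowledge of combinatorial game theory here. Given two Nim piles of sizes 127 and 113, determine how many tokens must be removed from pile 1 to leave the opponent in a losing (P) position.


Piles: 127 and 113
Current XOR: 127 XOR 113 = 14 (non-zero, so this is an N-position).
To make the XOR zero, we need to find a move that balances the piles.
For pile 1 (size 127): target = 127 XOR 14 = 113
We reduce pile 1 from 127 to 113.
Tokens removed: 127 - 113 = 14
Verification: 113 XOR 113 = 0

14


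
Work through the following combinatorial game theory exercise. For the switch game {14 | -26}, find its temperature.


The game is {14 | -26}, a switch {a | b} with numbers a > b.
Cooling {a | b} by t gives {a - t | b + t}, which stops being hot when a - t = b + t, i.e. at t = (a - b)/2. So the temperature of a switch is (a - b)/2.
Temperature = (Left option - Right option) / 2
= (14 - (-26)) / 2
= 40 / 2
= 20

20


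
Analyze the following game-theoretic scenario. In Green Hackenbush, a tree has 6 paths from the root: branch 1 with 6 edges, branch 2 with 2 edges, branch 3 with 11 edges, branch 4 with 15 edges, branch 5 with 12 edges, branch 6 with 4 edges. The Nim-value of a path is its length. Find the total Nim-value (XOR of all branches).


The tree has 6 branches from the ground vertex.
In Green Hackenbush, the Nim-value of a simple path of length k is k.
Branch 1: length 6, Nim-value = 6
Branch 2: length 2, Nim-value = 2
Branch 3: length 11, Nim-value = 11
Branch 4: length 15, Nim-value = 15
Branch 5: length 12, Nim-value = 12
Branch 6: length 4, Nim-value = 4
Total Nim-value = XOR of all branch values:
0 XOR 6 = 6
6 XOR 2 = 4
4 XOR 11 = 15
15 XOR 15 = 0
0 XOR 12 = 12
12 XOR 4 = 8
Nim-value of the tree = 8

8


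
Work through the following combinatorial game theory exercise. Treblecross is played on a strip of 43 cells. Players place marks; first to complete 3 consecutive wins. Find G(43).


Treblecross: place X on empty cells; 3-in-a-row wins.
Playing within two cells of an existing X lets the opponent win at once, so sensible play treats the cells i-2..i+2 around each X as dead. The player left with no safe cell loses, so this is a normal-play take-away game on strips of safe cells.
Placing X at cell i (0-indexed) of a strip of k safe cells leaves independent strips of sizes max(0, i-2) and max(0, k-i-3). Hence G(k) = mex{ G(max(0,i-2)) XOR G(max(0,k-i-3)) : 0 <= i < k }, with G(0) = 0.
G(1): splits (0,0):0^0=0 -> mex({0}) = 1
G(2): splits (0,0):0^0=0 -> mex({0}) = 1
G(3): splits (0,0):0^0=0 -> mex({0}) = 1
G(4): splits (0,1):0^1=1 (0,0):0^0=0 -> mex({0, 1}) = 2
G(5): splits (0,2):0^1=1 (0,1):0^1=1 (0,0):0^0=0 -> mex({0, 1}) = 2
G(6) = mex({1}) = 0
G(7) = mex({0, 1, 2}) = 3
G(8) = mex({0, 1, 2}) = 3
G(9) = mex({0, 2}) = 1
G(10) = mex({0, 2, 3}) = 1
G(11) = mex({0, 3}) = 1
G(12) = mex({1, 3}) = 0
G(13) = mex({0, 1, 2, 3}) = 4
G(14) = mex({0, 1, 2}) = 3
G(15) = mex({0, 1, 2}) = 3
G(16) = mex({0, 1, 2, 4}) = 3
G(17) = mex({0, 1, 3, 4}) = 2
G(18) = mex({0, 1, 3, 4}) = 2
G(19) = mex({0, 1, 3, 5}) = 2
G(20) = mex({0, 1, 2, 3, 5}) = 4
G(21) = mex({0, 1, 2, 3, 5}) = 4
G(22) = mex({1, 2, 6}) = 0
G(23) = mex({0, 1, 2, 3, 4, 6}) = 5
G(24) = mex({0, 1, 2, 3, 4}) = 5
G(25) = mex({0, 1, 3, 4, 7}) = 2
G(26) = mex({0, 1, 3, 4, 5, 7}) = 2
G(27) = mex({0, 1, 3, 5}) = 2
G(28) = mex({0, 1, 2, 5}) = 3
G(29) = mex({0, 1, 2, 4, 5, 6}) = 3
G(30) = mex({1, 2, 4, 6}) = 0
G(31) = mex({0, 1, 2, 3, 4, 6}) = 5
G(32) = mex({1, 2, 3, 4, 7}) = 0
G(33) = mex({0, 3, 7}) = 1
G(34) = mex({0, 2, 3, 5, 7}) = 1
G(35) = mex({0, 2, 3, 5, 6}) = 1
G(36) = mex({0, 1, 2, 5, 6}) = 3
G(37) = mex({0, 1, 2, 4, 5, 6}) = 3
G(38) = mex({0, 1, 2, 4}) = 3
G(39) = mex({0, 1, 2, 3, 4, 7}) = 5
G(40) = mex({0, 1, 2, 3, 4, 5, 7}) = 6
G(41) = mex({0, 1, 2, 3, 5, 7}) = 4
G(42) = mex({0, 1, 2, 3, 5, 6, 7}) = 4
G(43) = mex({0, 2, 3, 5, 6}) = 1
Therefore G(43) = 1.

1


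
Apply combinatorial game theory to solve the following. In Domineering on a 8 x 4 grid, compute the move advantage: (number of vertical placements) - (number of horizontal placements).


Board is 8 x 4 (rows x cols).
Left (vertical) placements: (rows-1) * cols = 7 * 4 = 28
Right (horizontal) placements: rows * (cols-1) = 8 * 3 = 24
Advantage = Left - Right = 28 - 24 = 4

4


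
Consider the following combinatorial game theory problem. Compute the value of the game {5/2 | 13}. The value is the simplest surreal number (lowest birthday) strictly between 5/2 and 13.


Left options: {5/2}, max = 5/2
Right options: {13}, min = 13
All options are numbers and max(Left) < min(Right), so by the simplicity theorem the value is the simplest (earliest-born) number strictly between 5/2 and 13.
Integers 3 through 12 all lie strictly between 5/2 and 13.
Among integers, the simplest (lowest birthday = smallest |n|; 0 is born on day 0, +-n on day n) is 3.
No non-integer in the interval can be simpler: if x is a non-integer in the interval, then floor(x) or ceil(x) also lies in the interval (the interval contains an integer), and both are proper prefixes of x's sign expansion, i.e. born earlier. So the game value is 3.
Game value = 3

3


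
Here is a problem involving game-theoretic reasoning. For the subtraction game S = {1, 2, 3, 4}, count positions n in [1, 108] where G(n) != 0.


Subtraction set S = {1, 2, 3, 4}, so G(n) = n mod 5.
G(n) = 0 when n is a multiple of 5.
Multiples of 5 in [1, 108]: 21
N-positions (nonzero Grundy) = 108 - 21 = 87

87


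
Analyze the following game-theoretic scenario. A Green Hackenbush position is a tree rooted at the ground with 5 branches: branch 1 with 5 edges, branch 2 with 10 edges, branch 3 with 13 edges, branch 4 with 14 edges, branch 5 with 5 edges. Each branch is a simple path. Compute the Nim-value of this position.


The tree has 5 branches from the ground vertex.
In Green Hackenbush, the Nim-value of a simple path of length k is k.
Branch 1: length 5, Nim-value = 5
Branch 2: length 10, Nim-value = 10
Branch 3: length 13, Nim-value = 13
Branch 4: length 14, Nim-value = 14
Branch 5: length 5, Nim-value = 5
Total Nim-value = XOR of all branch values:
0 XOR 5 = 5
5 XOR 10 = 15
15 XOR 13 = 2
2 XOR 14 = 12
12 XOR 5 = 9
Nim-value of the tree = 9

9


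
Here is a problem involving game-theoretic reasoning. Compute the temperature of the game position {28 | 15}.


The game is {28 | 15}, a switch {a | b} with numbers a > b.
Cooling {a | b} by t gives {a - t | b + t}, which stops being hot when a - t = b + t, i.e. at t = (a - b)/2. So the temperature of a switch is (a - b)/2.
Temperature = (Left option - Right option) / 2
= (28 - (15)) / 2
= 13 / 2
= 13/2

13/2


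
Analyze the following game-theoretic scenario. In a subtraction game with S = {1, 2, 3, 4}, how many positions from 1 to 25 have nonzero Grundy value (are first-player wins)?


Subtraction set S = {1, 2, 3, 4}, so G(n) = n mod 5.
G(n) = 0 when n is a multiple of 5.
Multiples of 5 in [1, 25]: 5
N-positions (nonzero Grundy) = 25 - 5 = 20

20


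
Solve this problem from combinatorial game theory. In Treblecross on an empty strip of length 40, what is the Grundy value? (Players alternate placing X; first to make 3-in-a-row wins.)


Treblecross: place X on empty cells; 3-in-a-row wins.
Playing within two cells of an existing X lets the opponent win at once, so sensible play treats the cells i-2..i+2 around each X as dead. The player left with no safe cell loses, so this is a normal-play take-away game on strips of safe cells.
Placing X at cell i (0-indexed) of a strip of k safe cells leaves independent strips of sizes max(0, i-2) and max(0, k-i-3). Hence G(k) = mex{ G(max(0,i-2)) XOR G(max(0,k-i-3)) : 0 <= i < k }, with G(0) = 0.
G(1): splits (0,0):0^0=0 -> mex({0}) = 1
G(2): splits (0,0):0^0=0 -> mex({0}) = 1
G(3): splits (0,0):0^0=0 -> mex({0}) = 1
G(4): splits (0,1):0^1=1 (0,0):0^0=0 -> mex({0, 1}) = 2
G(5): splits (0,2):0^1=1 (0,1):0^1=1 (0,0):0^0=0 -> mex({0, 1}) = 2
G(6) = mex({1}) = 0
G(7) = mex({0, 1, 2}) = 3
G(8) = mex({0, 1, 2}) = 3
G(9) = mex({0, 2}) = 1
G(10) = mex({0, 2, 3}) = 1
G(11) = mex({0, 3}) = 1
G(12) = mex({1, 3}) = 0
G(13) = mex({0, 1, 2, 3}) = 4
G(14) = mex({0, 1, 2}) = 3
G(15) = mex({0, 1, 2}) = 3
G(16) = mex({0, 1, 2, 4}) = 3
G(17) = mex({0, 1, 3, 4}) = 2
G(18) = mex({0, 1, 3, 4}) = 2
G(19) = mex({0, 1, 3, 5}) = 2
G(20) = mex({0, 1, 2, 3, 5}) = 4
G(21) = mex({0, 1, 2, 3, 5}) = 4
G(22) = mex({1, 2, 6}) = 0
G(23) = mex({0, 1, 2, 3, 4, 6}) = 5
G(24) = mex({0, 1, 2, 3, 4}) = 5
G(25) = mex({0, 1, 3, 4, 7}) = 2
G(26) = mex({0, 1, 3, 4, 5, 7}) = 2
G(27) = mex({0, 1, 3, 5}) = 2
G(28) = mex({0, 1, 2, 5}) = 3
G(29) = mex({0, 1, 2, 4, 5, 6}) = 3
G(30) = mex({1, 2, 4, 6}) = 0
G(31) = mex({0, 1, 2, 3, 4, 6}) = 5
G(32) = mex({1, 2, 3, 4, 7}) = 0
G(33) = mex({0, 3, 7}) = 1
G(34) = mex({0, 2, 3, 5, 7}) = 1
G(35) = mex({0, 2, 3, 5, 6}) = 1
G(36) = mex({0, 1, 2, 5, 6}) = 3
G(37) = mex({0, 1, 2, 4, 5, 6}) = 3
G(38) = mex({0, 1, 2, 4}) = 3
G(39) = mex({0, 1, 2, 3, 4, 7}) = 5
G(40) = mex({0, 1, 2, 3, 4, 5, 7}) = 6
Therefore G(40) = 6.

6


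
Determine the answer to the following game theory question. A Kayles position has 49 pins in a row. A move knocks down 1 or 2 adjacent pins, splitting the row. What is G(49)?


Kayles: a move removes 1 or 2 adjacent pins from a contiguous row.
Removing pins from a row of k leaves two independent rows (a, b) with a + b = k - 1 (one pin) or a + b = k - 2 (two pins); an end removal gives a = 0.
By Sprague-Grundy, G(k) = mex{ G(a) XOR G(b) } over all these splits. G(0) = 0.
G(1): splits (0,0):0^0=0 -> mex({0}) = 1
G(2): splits (0,1):0^1=1 (0,0):0^0=0 -> mex({0, 1}) = 2
G(3): splits (0,2):0^2=2 (1,1):1^1=0 (0,1):0^1=1 -> mex({0, 1, 2}) = 3
G(4): splits (0,3):0^3=3 (1,2):1^2=3 (0,2):0^2=2 (1,1):1^1=0 -> mex({0, 2, 3}) = 1
G(5): splits (0,4):0^1=1 (1,3):1^3=2 (2,2):2^2=0 (0,3):0^3=3 (1,2):1^2=3 -> mex({0, 1, 2, 3}) = 4
G(6) = mex({0, 1, 2, 4}) = 3
G(7) = mex({0, 1, 3, 4, 5}) = 2
G(8) = mex({0, 2, 3, 5, 6}) = 1
G(9) = mex({0, 1, 2, 3, 6, 7}) = 4
G(10) = mex({0, 1, 3, 4, 5, 7}) = 2
G(11) = mex({0, 1, 2, 3, 4, 5}) = 6
G(12) = mex({0, 1, 2, 3, 5, 6, 7}) = 4
G(13) = mex({0, 2, 3, 4, 6, 7}) = 1
G(14) = mex({0, 1, 4, 5, 6, 7}) = 2
G(15) = mex({0, 1, 2, 3, 4, 5, 6}) = 7
G(16) = mex({0, 2, 3, 5, 6, 7}) = 1
G(17) = mex({0, 1, 2, 3, 5, 6, 7}) = 4
G(18) = mex({0, 1, 2, 4, 5, 6}) = 3
G(19) = mex({0, 1, 3, 4, 5, 7}) = 2
G(20) = mex({0, 2, 3, 4, 5, 6, 7}) = 1
G(21) = mex({0, 1, 2, 3, 5, 6, 7}) = 4
G(22) = mex({0, 1, 2, 3, 4, 5, 7}) = 6
G(23) = mex({0, 1, 2, 3, 4, 5, 6}) = 7
G(24) = mex({0, 1, 2, 3, 5, 6, 7}) = 4
G(25) = mex({0, 2, 3, 4, 6, 7}) = 1
G(26) = mex({0, 1, 3, 4, 5, 6, 7}) = 2
G(27) = mex({0, 1, 2, 3, 4, 5, 6, 7}) = 8
G(28) = mex({0, 1, 2, 3, 4, 6, 7, 8}) = 5
G(29) = mex({0, 1, 2, 3, 5, 6, 7, 8, 9}) = 4
G(30) = mex({0, 1, 2, 3, 4, 5, 6, 9, 10}) = 7
G(31) = mex({0, 1, 3, 4, 5, 7, 10, 11}) = 2
G(32) = mex({0, 2, 3, 4, 5, 6, 7, 9, 11}) = 1
G(33) = mex({0, 1, 2, 3, 4, 5, 6, 7, 9, 12}) = 8
G(34) = mex({0, 1, 2, 3, 4, 5, 7, 8, 11, 12}) = 6
G(35) = mex({0, 1, 2, 3, 4, 5, 6, 8, 9, 10, 11}) = 7
G(36) = mex({0, 1, 2, 3, 5, 6, 7, 9, 10}) = 4
G(37) = mex({0, 2, 3, 4, 6, 7, 9, 10, 11, 12}) = 1
G(38) = mex({0, 1, 3, 4, 5, 6, 7, 9, 10, 11, 12}) = 2
G(39) = mex({0, 1, 2, 4, 5, 6, 7, 9, 10, 12, 14}) = 3
G(40) = mex({0, 2, 3, 4, 6, 7, 11, 12, 14}) = 1
G(41) = mex({0, 1, 2, 3, 5, 6, 7, 9, 10, 11, 12}) = 4
G(42) = mex({0, 1, 2, 3, 4, 5, 6, 9, 10}) = 7
G(43) = mex({0, 1, 3, 4, 5, 7, 9, 10, 12, 15}) = 2
G(44) = mex({0, 2, 3, 4, 5, 6, 7, 9, 10, 12, 15}) = 1
G(45) = mex({0, 1, 2, 3, 4, 5, 6, 7, 9, 10, 12, 14}) = 8
G(46) = mex({0, 1, 3, 4, 5, 7, 8, 11, 12, 14}) = 2
G(47) = mex({0, 1, 2, 3, 4, 5, 6, 8, 9, 10, 11, 12}) = 7
G(48) = mex({0, 1, 2, 3, 5, 6, 7, 9, 10}) = 4
G(49) = mex({0, 2, 3, 4, 6, 7, 9, 10, 11, 12, 15}) = 1
Therefore G(49) = 1.

1


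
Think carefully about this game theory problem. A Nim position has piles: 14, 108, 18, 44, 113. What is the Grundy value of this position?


We need the XOR (exclusive or) of all pile sizes.
After XOR-ing pile 1 (size 14): 0 XOR 14 = 14
After XOR-ing pile 2 (size 108): 14 XOR 108 = 98
After XOR-ing pile 3 (size 18): 98 XOR 18 = 112
After XOR-ing pile 4 (size 44): 112 XOR 44 = 92
After XOR-ing pile 5 (size 113): 92 XOR 113 = 45
The Nim-value of this position is 45.

45


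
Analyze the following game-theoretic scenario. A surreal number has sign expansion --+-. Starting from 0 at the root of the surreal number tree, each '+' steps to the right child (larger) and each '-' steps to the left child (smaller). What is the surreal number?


Sign expansion: --+-
Rule: track bounds (lo, hi), initially (-inf, +inf). On '+', the current value becomes lo and we move to the simplest number in (value, hi): value + 1 if hi = +inf, otherwise the midpoint (value + hi)/2. On '-', the current value becomes hi and we move to value - 1 if lo = -inf, otherwise the midpoint (lo + value)/2.
Start at 0.
Step 1: sign = -, move left. Bounds: (-inf, 0). Value = -1
Step 2: sign = -, move left. Bounds: (-inf, -1). Value = -2
Step 3: sign = +, move right. Bounds: (-2, -1). Value = -3/2
Step 4: sign = -, move left. Bounds: (-2, -3/2). Value = -7/4
The surreal number with sign expansion --+- is -7/4.

-7/4


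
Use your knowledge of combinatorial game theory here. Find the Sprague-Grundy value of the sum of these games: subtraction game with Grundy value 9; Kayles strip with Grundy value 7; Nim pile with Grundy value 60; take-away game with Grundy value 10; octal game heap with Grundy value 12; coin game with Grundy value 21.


By the Sprague-Grundy theorem, the Grundy value of a sum of games is the XOR of individual Grundy values.
subtraction game: Grundy value = 9. Running XOR: 0 XOR 9 = 9
Kayles strip: Grundy value = 7. Running XOR: 9 XOR 7 = 14
Nim pile: Grundy value = 60. Running XOR: 14 XOR 60 = 50
take-away game: Grundy value = 10. Running XOR: 50 XOR 10 = 56
octal game heap: Grundy value = 12. Running XOR: 56 XOR 12 = 52
coin game: Grundy value = 21. Running XOR: 52 XOR 21 = 33
The combined Grundy value is 33.

33


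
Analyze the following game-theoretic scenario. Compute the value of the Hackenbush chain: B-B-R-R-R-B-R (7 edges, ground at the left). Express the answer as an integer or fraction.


Edges (from ground): B-B-R-R-R-B-R
By Berlekamp's sign-expansion rule, a Blue-Red Hackenbush stalk has the value of the surreal number whose sign sequence is the edge sequence with B -> + and R -> -.
Sign sequence: ++---+-
Trace the sign expansion in the surreal number tree, starting from 0:
Edge 1: B (sign +) -> bounds (0, +inf), value = 1
Edge 2: B (sign +) -> bounds (1, +inf), value = 2
Edge 3: R (sign -) -> bounds (1, 2), value = 3/2
Edge 4: R (sign -) -> bounds (1, 3/2), value = 5/4
Edge 5: R (sign -) -> bounds (1, 5/4), value = 9/8
Edge 6: B (sign +) -> bounds (9/8, 5/4), value = 19/16
Edge 7: R (sign -) -> bounds (9/8, 19/16), value = 37/32
Game value = 37/32

37/32


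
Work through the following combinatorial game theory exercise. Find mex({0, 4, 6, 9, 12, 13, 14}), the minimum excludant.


Set = {0, 4, 6, 9, 12, 13, 14}
0 is in the set.
1 is NOT in the set. This is the mex.
mex = 1

1


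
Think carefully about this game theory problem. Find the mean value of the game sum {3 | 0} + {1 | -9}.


G1 = {3 | 0}, G2 = {1 | -9}
Each is a switch {a | b} with numbers a > b; its mean value is (a + b)/2, and mean value is additive over game sums: m(G1 + G2) = m(G1) + m(G2).
Mean of G1 = (3 + (0))/2 = 3/2 = 3/2
Mean of G2 = (1 + (-9))/2 = -8/2 = -4
Mean of G1 + G2 = 3/2 + -4 = -5/2

-5/2


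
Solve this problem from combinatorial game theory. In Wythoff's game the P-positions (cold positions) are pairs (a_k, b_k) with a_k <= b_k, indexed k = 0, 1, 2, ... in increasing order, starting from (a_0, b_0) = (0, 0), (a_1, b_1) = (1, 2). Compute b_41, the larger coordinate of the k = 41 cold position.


By Wythoff's theorem, a_k = floor(k * phi) and b_k = floor(k * phi^2) = a_k + k, where phi = (1 + sqrt(5))/2 is the golden ratio.
phi = (1 + sqrt(5))/2 = 1.618034
phi^2 = phi + 1 = 2.618034
k = 41
k * phi^2 = 41 * 2.618034 = 107.339394
b_41 = floor(k * phi^2) = 107 (check: a_41 + k = 66 + 41 = 107)

107


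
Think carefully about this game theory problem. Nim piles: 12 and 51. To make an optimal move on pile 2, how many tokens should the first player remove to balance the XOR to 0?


Piles: 12 and 51
Current XOR: 12 XOR 51 = 63 (non-zero, so this is an N-position).
To make the XOR zero, we need to find a move that balances the piles.
For pile 2 (size 51): target = 51 XOR 63 = 12
We reduce pile 2 from 51 to 12.
Tokens removed: 51 - 12 = 39
Verification: 12 XOR 12 = 0

39


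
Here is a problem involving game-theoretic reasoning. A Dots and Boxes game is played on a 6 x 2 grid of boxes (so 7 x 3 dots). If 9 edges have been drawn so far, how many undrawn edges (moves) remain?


Grid: 6 x 2 boxes, i.e. 7 rows and 3 columns of dots.
Horizontal edges: (rows + 1) * cols = 7 * 2 = 14
Vertical edges: rows * (cols + 1) = 6 * 3 = 18
Total edges: 14 + 18 = 32
Edges drawn: 9
Remaining: 32 - 9 = 23

23


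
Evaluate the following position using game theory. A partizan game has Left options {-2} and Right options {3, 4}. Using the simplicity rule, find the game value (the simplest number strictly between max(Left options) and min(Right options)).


Left options: {-2}, max = -2
Right options: {3, 4}, min = 3
All options are numbers and max(Left) < min(Right), so by the simplicity theorem the value is the simplest (earliest-born) number strictly between -2 and 3.
Integers -1 through 2 all lie strictly between -2 and 3.
Among integers, the simplest (lowest birthday = smallest |n|; 0 is born on day 0, +-n on day n) is 0.
No non-integer in the interval can be simpler: if x is a non-integer in the interval, then floor(x) or ceil(x) also lies in the interval (the interval contains an integer), and both are proper prefixes of x's sign expansion, i.e. born earlier. So the game value is 0.
Game value = 0

0


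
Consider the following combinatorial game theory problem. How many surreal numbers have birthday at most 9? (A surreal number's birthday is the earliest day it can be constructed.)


Day 0: {|} = 0 is born. Count = 1.
Day n: the number of surreal numbers born by day n is 2^(n+1) - 1.
By day 0: 2^1 - 1 = 1
By day 1: 2^2 - 1 = 3
By day 2: 2^3 - 1 = 7
By day 3: 2^4 - 1 = 15
By day 4: 2^5 - 1 = 31
By day 5: 2^6 - 1 = 63
By day 6: 2^7 - 1 = 127
By day 7: 2^8 - 1 = 255
By day 8: 2^9 - 1 = 511
By day 9: 2^10 - 1 = 1023
By day 9: 1023 surreal numbers.

1023


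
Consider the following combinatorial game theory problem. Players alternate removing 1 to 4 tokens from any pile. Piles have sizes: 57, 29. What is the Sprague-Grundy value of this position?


Subtraction set: {1, 2, 3, 4}
For this subtraction set, G(n) = n mod 5 (period = max + 1 = 5).
Pile 1 (size 57): G(57) = 57 mod 5 = 2
Pile 2 (size 29): G(29) = 29 mod 5 = 4
Total Grundy value = XOR of all: 2 XOR 4 = 6

6


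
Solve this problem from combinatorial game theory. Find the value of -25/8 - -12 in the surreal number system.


x = -25/8, y = -12
Converting to common denominator: 8
x = -25/8, y = -96/8
x - y = -25/8 - -12 = 71/8

71/8


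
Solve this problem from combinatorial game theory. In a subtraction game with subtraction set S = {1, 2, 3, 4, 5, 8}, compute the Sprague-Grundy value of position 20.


The subtraction set is S = {1, 2, 3, 4, 5, 8}.
G(k) = mex{ G(k - s) : s in S, s <= k }. We compute iteratively: G(0) = 0.
G(1) = mex({0}) = 1
G(2) = mex({0, 1}) = 2
G(3) = mex({0, 1, 2}) = 3
G(4) = mex({0, 1, 2, 3}) = 4
G(5) = mex({0, 1, 2, 3, 4}) = 5
G(6) = mex({1, 2, 3, 4, 5}) = 0
G(7) = mex({0, 2, 3, 4, 5}) = 1
G(8) = mex({0, 1, 3, 4, 5}) = 2
G(9) = mex({0, 1, 2, 4, 5}) = 3
G(10) = mex({0, 1, 2, 3, 5}) = 4
G(11) = mex({0, 1, 2, 3, 4}) = 5
G(12) = mex({1, 2, 3, 4, 5}) = 0
G(13) = mex({0, 2, 3, 4, 5}) = 1
Observe that G(6)..G(13) = 0, 1, 2, 3, 4, 5, 0, 1 repeats G(0)..G(7) = 0, 1, 2, 3, 4, 5, 0, 1.
For k >= max(S) = 8, G(k) is determined by the previous 8 values G(k-8)..G(k-1); a window of 8 consecutive values has recurred shifted by 6, so by induction G(k + 6) = G(k) for all k >= 0: the sequence is periodic from the start with period 6.
One period: G(0..5) = 0, 1, 2, 3, 4, 5.
20 mod 6 = 2, so G(20) = G(2) = 2.

2


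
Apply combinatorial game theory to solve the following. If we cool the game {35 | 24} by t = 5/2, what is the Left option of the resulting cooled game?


Original game: {35 | 24} (a switch {a | b} with a > b).
Cooling by t (for t below the temperature (a - b)/2 = 11/2) taxes each move by t: {a | b} cooled by t is {a - t | b + t}.
Cooling amount: t = 5/2
Cooled Left option: 35 - 5/2 = 65/2
Cooled Right option: 24 + 5/2 = 53/2
Cooled game: {65/2 | 53/2}
Left option = 65/2

65/2


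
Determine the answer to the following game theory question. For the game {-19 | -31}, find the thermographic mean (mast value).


Game = {-19 | -31}, a switch {a | b} with numbers a > b.
Its thermograph has left wall a - t and right wall b + t, which meet at t = (a - b)/2, where both equal (a + b)/2. So the mast (mean value) is at (a + b)/2.
Mean = (-19 + (-31))/2 = -50/2 = -25

-25


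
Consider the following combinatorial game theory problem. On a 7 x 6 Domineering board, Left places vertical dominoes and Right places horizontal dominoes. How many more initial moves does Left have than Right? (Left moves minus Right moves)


Board is 7 x 6 (rows x cols).
Left (vertical) placements: (rows-1) * cols = 6 * 6 = 36
Right (horizontal) placements: rows * (cols-1) = 7 * 5 = 35
Advantage = Left - Right = 36 - 35 = 1

1


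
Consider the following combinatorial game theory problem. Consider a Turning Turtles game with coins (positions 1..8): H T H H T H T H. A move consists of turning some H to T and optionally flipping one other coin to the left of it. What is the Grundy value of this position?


Coins: H T H H T H T H
Key fact: a single head at position k behaves exactly like a Nim heap of size k (turning it to T and optionally flipping a coin at j < k corresponds to moving the heap from k to j, or to 0), and heads combine as a disjunctive sum (two heads at the same place would cancel, matching j XOR j = 0). So the Nim-value is the XOR of the 1-indexed positions of the heads.
Face-up positions (1-indexed): [1, 3, 4, 6, 8]
XOR 0 with 1: 0 XOR 1 = 1
XOR 1 with 3: 1 XOR 3 = 2
XOR 2 with 4: 2 XOR 4 = 6
XOR 6 with 6: 6 XOR 6 = 0
XOR 0 with 8: 0 XOR 8 = 8
Nim-value = 8

8


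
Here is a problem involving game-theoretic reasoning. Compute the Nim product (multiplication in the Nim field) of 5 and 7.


Nim multiplication is bilinear over XOR: (u XOR v) * w = (u*w) XOR (v*w).
So we split each operand into its bit components and XOR the pairwise Nim products.
5 = 1 + 4 (as XOR of powers of 2).
7 = 1 + 2 + 4 (as XOR of powers of 2).
Using the standard Nim-product table on single bits:
  2*2 = 3,   2*4 = 8,   2*8 = 12,
  4*4 = 6,   4*8 = 11,  8*8 = 13,
and  1*x = x (identity), k*l = l*k (commutative).
Pairwise Nim products:
  1 * 1 = 1
  1 * 2 = 2
  1 * 4 = 4
  4 * 1 = 4
  4 * 2 = 8
  4 * 4 = 6
XOR them: 1 XOR 2 XOR 4 XOR 4 XOR 8 XOR 6 = 13.
Result: 5 * 7 = 13 (in Nim).

13


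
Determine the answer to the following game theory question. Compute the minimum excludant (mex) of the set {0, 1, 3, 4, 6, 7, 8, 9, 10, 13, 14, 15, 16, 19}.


Set = {0, 1, 3, 4, 6, 7, 8, 9, 10, 13, 14, 15, 16, 19}
0 is in the set.
1 is in the set.
2 is NOT in the set. This is the mex.
mex = 2

2


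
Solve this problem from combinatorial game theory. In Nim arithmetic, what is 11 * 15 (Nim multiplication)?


Nim multiplication is bilinear over XOR: (u XOR v) * w = (u*w) XOR (v*w).
So we split each operand into its bit components and XOR the pairwise Nim products.
11 = 1 + 2 + 8 (as XOR of powers of 2).
15 = 1 + 2 + 4 + 8 (as XOR of powers of 2).
Using the standard Nim-product table on single bits:
  2*2 = 3,   2*4 = 8,   2*8 = 12,
  4*4 = 6,   4*8 = 11,  8*8 = 13,
and  1*x = x (identity), k*l = l*k (commutative).
Pairwise Nim products:
  1 * 1 = 1
  1 * 2 = 2
  1 * 4 = 4
  1 * 8 = 8
  2 * 1 = 2
  2 * 2 = 3
  2 * 4 = 8
  2 * 8 = 12
  8 * 1 = 8
  8 * 2 = 12
  8 * 4 = 11
  8 * 8 = 13
XOR them: 1 XOR 2 XOR 4 XOR 8 XOR 2 XOR 3 XOR 8 XOR 12 XOR 8 XOR 12 XOR 11 XOR 13 = 8.
Result: 11 * 15 = 8 (in Nim).

8


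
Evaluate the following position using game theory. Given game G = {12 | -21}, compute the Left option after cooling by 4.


Original game: {12 | -21} (a switch {a | b} with a > b).
Cooling by t (for t below the temperature (a - b)/2 = 33/2) taxes each move by t: {a | b} cooled by t is {a - t | b + t}.
Cooling amount: t = 4
Cooled Left option: 12 - 4 = 8
Cooled Right option: -21 + 4 = -17
Cooled game: {8 | -17}
Left option = 8

8


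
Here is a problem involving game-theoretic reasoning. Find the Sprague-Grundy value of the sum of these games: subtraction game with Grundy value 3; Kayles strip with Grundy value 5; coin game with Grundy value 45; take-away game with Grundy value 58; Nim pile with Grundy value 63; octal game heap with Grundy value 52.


By the Sprague-Grundy theorem, the Grundy value of a sum of games is the XOR of individual Grundy values.
subtraction game: Grundy value = 3. Running XOR: 0 XOR 3 = 3
Kayles strip: Grundy value = 5. Running XOR: 3 XOR 5 = 6
coin game: Grundy value = 45. Running XOR: 6 XOR 45 = 43
take-away game: Grundy value = 58. Running XOR: 43 XOR 58 = 17
Nim pile: Grundy value = 63. Running XOR: 17 XOR 63 = 46
octal game heap: Grundy value = 52. Running XOR: 46 XOR 52 = 26
The combined Grundy value is 26.

26


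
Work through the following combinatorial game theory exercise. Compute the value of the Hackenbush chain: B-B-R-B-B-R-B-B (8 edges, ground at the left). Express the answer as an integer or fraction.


Edges (from ground): B-B-R-B-B-R-B-B
By Berlekamp's sign-expansion rule, a Blue-Red Hackenbush stalk has the value of the surreal number whose sign sequence is the edge sequence with B -> + and R -> -.
Sign sequence: ++-++-++
Trace the sign expansion in the surreal number tree, starting from 0:
Edge 1: B (sign +) -> bounds (0, +inf), value = 1
Edge 2: B (sign +) -> bounds (1, +inf), value = 2
Edge 3: R (sign -) -> bounds (1, 2), value = 3/2
Edge 4: B (sign +) -> bounds (3/2, 2), value = 7/4
Edge 5: B (sign +) -> bounds (7/4, 2), value = 15/8
Edge 6: R (sign -) -> bounds (7/4, 15/8), value = 29/16
Edge 7: B (sign +) -> bounds (29/16, 15/8), value = 59/32
Edge 8: B (sign +) -> bounds (59/32, 15/8), value = 119/64
Game value = 119/64

119/64


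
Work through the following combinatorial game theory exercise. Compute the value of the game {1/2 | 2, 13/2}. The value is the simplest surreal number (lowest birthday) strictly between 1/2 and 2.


Left options: {1/2}, max = 1/2
Right options: {2, 13/2}, min = 2
All options are numbers and max(Left) < min(Right), so by the simplicity theorem the value is the simplest (earliest-born) number strictly between 1/2 and 2.
The only integer strictly between 1/2 and 2 is 1.
No non-integer in the interval can be simpler: if x is a non-integer in the interval, then floor(x) or ceil(x) also lies in the interval (the interval contains an integer), and both are proper prefixes of x's sign expansion, i.e. born earlier. So the game value is 1.
Game value = 1

1


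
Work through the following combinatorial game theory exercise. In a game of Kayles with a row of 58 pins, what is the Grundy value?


Kayles: a move removes 1 or 2 adjacent pins from a contiguous row.
Removing pins from a row of k leaves two independent rows (a, b) with a + b = k - 1 (one pin) or a + b = k - 2 (two pins); an end removal gives a = 0.
By Sprague-Grundy, G(k) = mex{ G(a) XOR G(b) } over all these splits. G(0) = 0.
G(1): splits (0,0):0^0=0 -> mex({0}) = 1
G(2): splits (0,1):0^1=1 (0,0):0^0=0 -> mex({0, 1}) = 2
G(3): splits (0,2):0^2=2 (1,1):1^1=0 (0,1):0^1=1 -> mex({0, 1, 2}) = 3
G(4): splits (0,3):0^3=3 (1,2):1^2=3 (0,2):0^2=2 (1,1):1^1=0 -> mex({0, 2, 3}) = 1
G(5): splits (0,4):0^1=1 (1,3):1^3=2 (2,2):2^2=0 (0,3):0^3=3 (1,2):1^2=3 -> mex({0, 1, 2, 3}) = 4
G(6) = mex({0, 1, 2, 4}) = 3
G(7) = mex({0, 1, 3, 4, 5}) = 2
G(8) = mex({0, 2, 3, 5, 6}) = 1
G(9) = mex({0, 1, 2, 3, 6, 7}) = 4
G(10) = mex({0, 1, 3, 4, 5, 7}) = 2
G(11) = mex({0, 1, 2, 3, 4, 5}) = 6
G(12) = mex({0, 1, 2, 3, 5, 6, 7}) = 4
G(13) = mex({0, 2, 3, 4, 6, 7}) = 1
G(14) = mex({0, 1, 4, 5, 6, 7}) = 2
G(15) = mex({0, 1, 2, 3, 4, 5, 6}) = 7
G(16) = mex({0, 2, 3, 5, 6, 7}) = 1
G(17) = mex({0, 1, 2, 3, 5, 6, 7}) = 4
G(18) = mex({0, 1, 2, 4, 5, 6}) = 3
G(19) = mex({0, 1, 3, 4, 5, 7}) = 2
G(20) = mex({0, 2, 3, 4, 5, 6, 7}) = 1
G(21) = mex({0, 1, 2, 3, 5, 6, 7}) = 4
G(22) = mex({0, 1, 2, 3, 4, 5, 7}) = 6
G(23) = mex({0, 1, 2, 3, 4, 5, 6}) = 7
G(24) = mex({0, 1, 2, 3, 5, 6, 7}) = 4
G(25) = mex({0, 2, 3, 4, 6, 7}) = 1
G(26) = mex({0, 1, 3, 4, 5, 6, 7}) = 2
G(27) = mex({0, 1, 2, 3, 4, 5, 6, 7}) = 8
G(28) = mex({0, 1, 2, 3, 4, 6, 7, 8}) = 5
G(29) = mex({0, 1, 2, 3, 5, 6, 7, 8, 9}) = 4
G(30) = mex({0, 1, 2, 3, 4, 5, 6, 9, 10}) = 7
G(31) = mex({0, 1, 3, 4, 5, 7, 10, 11}) = 2
G(32) = mex({0, 2, 3, 4, 5, 6, 7, 9, 11}) = 1
G(33) = mex({0, 1, 2, 3, 4, 5, 6, 7, 9, 12}) = 8
G(34) = mex({0, 1, 2, 3, 4, 5, 7, 8, 11, 12}) = 6
G(35) = mex({0, 1, 2, 3, 4, 5, 6, 8, 9, 10, 11}) = 7
G(36) = mex({0, 1, 2, 3, 5, 6, 7, 9, 10}) = 4
G(37) = mex({0, 2, 3, 4, 6, 7, 9, 10, 11, 12}) = 1
G(38) = mex({0, 1, 3, 4, 5, 6, 7, 9, 10, 11, 12}) = 2
G(39) = mex({0, 1, 2, 4, 5, 6, 7, 9, 10, 12, 14}) = 3
G(40) = mex({0, 2, 3, 4, 6, 7, 11, 12, 14}) = 1
G(41) = mex({0, 1, 2, 3, 5, 6, 7, 9, 10, 11, 12}) = 4
G(42) = mex({0, 1, 2, 3, 4, 5, 6, 9, 10}) = 7
G(43) = mex({0, 1, 3, 4, 5, 7, 9, 10, 12, 15}) = 2
G(44) = mex({0, 2, 3, 4, 5, 6, 7, 9, 10, 12, 15}) = 1
G(45) = mex({0, 1, 2, 3, 4, 5, 6, 7, 9, 10, 12, 14}) = 8
G(46) = mex({0, 1, 3, 4, 5, 7, 8, 11, 12, 14}) = 2
G(47) = mex({0, 1, 2, 3, 4, 5, 6, 8, 9, 10, 11, 12}) = 7
G(48) = mex({0, 1, 2, 3, 5, 6, 7, 9, 10}) = 4
G(49) = mex({0, 2, 3, 4, 6, 7, 9, 10, 11, 12, 15}) = 1
G(50) = mex({0, 1, 4, 5, 6, 7, 9, 11, 12, 14, 15}) = 2
G(51) = mex({0, 1, 2, 3, 4, 5, 6, 7, 9, 12, 14, 15}) = 8
G(52) = mex({0, 2, 3, 4, 5, 6, 7, 8, 11, 12, 15}) = 1
G(53) = mex({0, 1, 2, 3, 5, 6, 7, 8, 9, 10, 11, 12}) = 4
G(54) = mex({0, 1, 2, 3, 4, 5, 6, 9, 10}) = 7
G(55) = mex({0, 1, 3, 4, 5, 7, 9, 10, 11, 12}) = 2
G(56) = mex({0, 2, 3, 4, 5, 6, 7, 9, 10, 11, 12, 13, 14}) = 1
G(57) = mex({0, 1, 2, 3, 5, 6, 7, 9, 10, 12, 13, 14, 15}) = 4
G(58) = mex({0, 1, 3, 4, 5, 7, 11, 12, 14, 15}) = 2
Therefore G(58) = 2.

2
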